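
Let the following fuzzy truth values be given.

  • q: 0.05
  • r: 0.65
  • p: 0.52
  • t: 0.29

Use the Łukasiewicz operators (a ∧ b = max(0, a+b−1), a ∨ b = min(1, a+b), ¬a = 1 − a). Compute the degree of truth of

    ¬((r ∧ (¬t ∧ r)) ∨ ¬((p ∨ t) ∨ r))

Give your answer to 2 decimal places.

¬t = 1 − 0.29 = 0.71
¬t ∧ r = max(0, a+b−1) on (0.71, 0.65) = 0.36
r ∧ (¬t ∧ r) = max(0, a+b−1) on (0.65, 0.36) = 0.01
p ∨ t = min(1, a+b) on (0.52, 0.29) = 0.81
(p ∨ t) ∨ r = min(1, a+b) on (0.81, 0.65) = 1.00
¬((p ∨ t) ∨ r) = 1 − 1.00 = 0.00
(r ∧ (¬t ∧ r)) ∨ ¬((p ∨ t) ∨ r) = min(1, a+b) on (0.01, 0.00) = 0.01
¬((r ∧ (¬t ∧ r)) ∨ ¬((p ∨ t) ∨ r)) = 1 − 0.01 = 0.99

0.99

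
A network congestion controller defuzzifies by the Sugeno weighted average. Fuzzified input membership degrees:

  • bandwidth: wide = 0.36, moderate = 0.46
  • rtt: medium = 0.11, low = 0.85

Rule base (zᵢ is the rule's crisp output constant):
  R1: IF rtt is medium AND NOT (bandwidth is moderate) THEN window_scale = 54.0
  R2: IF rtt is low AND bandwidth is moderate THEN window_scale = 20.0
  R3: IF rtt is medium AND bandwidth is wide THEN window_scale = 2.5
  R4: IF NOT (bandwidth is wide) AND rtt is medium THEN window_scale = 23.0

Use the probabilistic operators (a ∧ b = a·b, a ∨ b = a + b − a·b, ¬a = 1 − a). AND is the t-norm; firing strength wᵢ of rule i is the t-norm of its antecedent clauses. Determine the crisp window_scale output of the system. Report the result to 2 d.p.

22.74

R1 (z=54.0): medium=0.11, ¬moderate=1−0.46=0.54; AND[a·b] → w = 0.0594
R2 (z=20.0): low=0.85, moderate=0.46; AND[a·b] → w = 0.3910
R3 (z=2.5): medium=0.11, wide=0.36; AND[a·b] → w = 0.0396
R4 (z=23.0): ¬wide=1−0.36=0.64, medium=0.11; AND[a·b] → w = 0.0704
Weighted average = (0.0594·54.0 + 0.3910·20.0 + 0.0396·2.5 + 0.0704·23.0) / (0.0594 + 0.3910 + 0.0396 + 0.0704)
  = 12.7458 / 0.5604 = 22.74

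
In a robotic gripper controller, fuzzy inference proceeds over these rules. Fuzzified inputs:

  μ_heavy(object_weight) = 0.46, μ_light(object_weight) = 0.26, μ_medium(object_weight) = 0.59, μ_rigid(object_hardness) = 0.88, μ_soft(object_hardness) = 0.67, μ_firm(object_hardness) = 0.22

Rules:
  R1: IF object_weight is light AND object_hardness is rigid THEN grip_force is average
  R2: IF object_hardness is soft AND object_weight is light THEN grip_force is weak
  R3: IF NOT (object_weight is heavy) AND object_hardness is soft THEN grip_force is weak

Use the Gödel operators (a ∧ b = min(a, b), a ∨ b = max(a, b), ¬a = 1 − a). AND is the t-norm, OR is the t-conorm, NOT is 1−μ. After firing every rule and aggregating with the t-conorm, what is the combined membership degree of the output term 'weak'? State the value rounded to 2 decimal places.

R1: light=0.26, rigid=0.88; AND[min(a, b)] → w = 0.26
R2: soft=0.67, light=0.26; AND[min(a, b)] → w = 0.26
R3: ¬heavy=1−0.46=0.54, soft=0.67; AND[min(a, b)] → w = 0.54
Rules with consequent 'weak': {R2, R3} → strengths 0.26, 0.54
Aggregate via t-conorm [max(a, b)]: 0.54

0.54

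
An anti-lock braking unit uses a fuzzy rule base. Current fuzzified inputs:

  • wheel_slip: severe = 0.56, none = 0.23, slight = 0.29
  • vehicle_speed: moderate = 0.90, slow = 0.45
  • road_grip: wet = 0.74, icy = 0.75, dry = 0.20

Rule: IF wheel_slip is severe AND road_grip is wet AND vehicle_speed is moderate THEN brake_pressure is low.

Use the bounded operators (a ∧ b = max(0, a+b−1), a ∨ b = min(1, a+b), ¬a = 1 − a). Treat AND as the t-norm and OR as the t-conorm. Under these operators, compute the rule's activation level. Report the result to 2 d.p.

0.20

firing strength: severe=0.56, wet=0.74, moderate=0.90; AND[max(0, a+b−1)] → w = 0.20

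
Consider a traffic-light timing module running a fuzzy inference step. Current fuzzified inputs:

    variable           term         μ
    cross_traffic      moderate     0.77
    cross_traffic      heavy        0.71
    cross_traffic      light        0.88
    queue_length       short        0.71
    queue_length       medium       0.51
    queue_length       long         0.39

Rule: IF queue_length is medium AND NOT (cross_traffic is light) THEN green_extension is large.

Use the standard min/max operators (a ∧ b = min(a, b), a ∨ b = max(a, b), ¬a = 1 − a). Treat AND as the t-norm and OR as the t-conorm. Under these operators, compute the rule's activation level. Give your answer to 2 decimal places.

0.12

firing strength: medium=0.51, ¬light=1−0.88=0.12; AND[min(a, b)] → w = 0.12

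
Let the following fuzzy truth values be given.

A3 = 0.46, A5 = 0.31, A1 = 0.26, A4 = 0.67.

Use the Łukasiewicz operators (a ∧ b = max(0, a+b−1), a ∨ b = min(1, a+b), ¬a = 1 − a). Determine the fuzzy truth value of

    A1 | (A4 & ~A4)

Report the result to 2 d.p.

0.26

~A4 = 1 − 0.67 = 0.33
A4 & ~A4 = max(0, a+b−1) on (0.67, 0.33) = 0.00
A1 | (A4 & ~A4) = min(1, a+b) on (0.26, 0.00) = 0.26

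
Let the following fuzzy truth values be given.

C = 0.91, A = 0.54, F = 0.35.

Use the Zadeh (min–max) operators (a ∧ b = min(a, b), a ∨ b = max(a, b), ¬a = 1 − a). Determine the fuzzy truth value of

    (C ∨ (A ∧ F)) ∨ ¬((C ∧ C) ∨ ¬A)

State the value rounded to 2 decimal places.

A ∧ F = min(a, b) on (0.54, 0.35) = 0.35
C ∨ (A ∧ F) = max(a, b) on (0.91, 0.35) = 0.91
C ∧ C = min(a, b) on (0.91, 0.91) = 0.91
¬A = 1 − 0.54 = 0.46
(C ∧ C) ∨ ¬A = max(a, b) on (0.91, 0.46) = 0.91
¬((C ∧ C) ∨ ¬A) = 1 − 0.91 = 0.09
(C ∨ (A ∧ F)) ∨ ¬((C ∧ C) ∨ ¬A) = max(a, b) on (0.91, 0.09) = 0.91

0.91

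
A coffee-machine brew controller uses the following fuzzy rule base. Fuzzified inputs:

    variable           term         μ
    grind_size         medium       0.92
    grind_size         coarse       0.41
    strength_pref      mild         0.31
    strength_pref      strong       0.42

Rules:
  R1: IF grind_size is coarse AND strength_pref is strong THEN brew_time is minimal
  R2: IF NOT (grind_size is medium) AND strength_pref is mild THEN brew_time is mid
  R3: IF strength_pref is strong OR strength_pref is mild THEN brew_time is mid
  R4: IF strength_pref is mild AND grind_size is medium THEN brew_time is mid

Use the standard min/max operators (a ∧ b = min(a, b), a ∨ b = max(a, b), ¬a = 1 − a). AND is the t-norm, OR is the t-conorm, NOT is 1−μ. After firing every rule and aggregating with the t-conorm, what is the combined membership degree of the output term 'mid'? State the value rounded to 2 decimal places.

R1: coarse=0.41, strong=0.42; AND[min(a, b)] → w = 0.41
R2: ¬medium=1−0.92=0.08, mild=0.31; AND[min(a, b)] → w = 0.08
R3: strong=0.42, mild=0.31; OR[max(a, b)] → w = 0.42
R4: mild=0.31, medium=0.92; AND[min(a, b)] → w = 0.31
Rules with consequent 'mid': {R2, R3, R4} → strengths 0.08, 0.42, 0.31
Aggregate via t-conorm [max(a, b)]: 0.42

0.42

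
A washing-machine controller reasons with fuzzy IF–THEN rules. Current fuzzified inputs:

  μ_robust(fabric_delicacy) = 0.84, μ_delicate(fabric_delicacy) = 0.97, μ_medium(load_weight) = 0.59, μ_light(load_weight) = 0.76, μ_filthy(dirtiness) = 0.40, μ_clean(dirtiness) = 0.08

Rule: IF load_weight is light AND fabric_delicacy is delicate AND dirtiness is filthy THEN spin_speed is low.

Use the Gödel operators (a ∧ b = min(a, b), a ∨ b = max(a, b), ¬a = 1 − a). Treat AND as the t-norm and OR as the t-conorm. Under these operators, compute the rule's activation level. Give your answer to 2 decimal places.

firing strength: light=0.76, delicate=0.97, filthy=0.40; AND[min(a, b)] → w = 0.40

0.40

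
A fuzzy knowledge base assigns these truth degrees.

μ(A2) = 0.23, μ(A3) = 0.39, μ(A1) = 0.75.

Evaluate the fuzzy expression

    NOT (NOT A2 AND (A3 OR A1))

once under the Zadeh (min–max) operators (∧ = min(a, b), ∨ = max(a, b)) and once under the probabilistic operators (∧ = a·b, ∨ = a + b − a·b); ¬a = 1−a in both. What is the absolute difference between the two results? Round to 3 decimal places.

Under Zadeh (min–max):
  NOT A2 = 1 − 0.23 = 0.77
  A3 OR A1 = max(a, b) on (0.39, 0.75) = 0.75
  NOT A2 AND (A3 OR A1) = min(a, b) on (0.77, 0.75) = 0.75
  NOT (NOT A2 AND (A3 OR A1)) = 1 − 0.75 = 0.25
  → value = 0.2500
Under probabilistic:
  NOT A2 = 1 − 0.2300 = 0.7700
  A3 OR A1 = a + b − a·b on (0.3900, 0.7500) = 0.8475
  NOT A2 AND (A3 OR A1) = a·b on (0.7700, 0.8475) = 0.6526
  NOT (NOT A2 AND (A3 OR A1)) = 1 − 0.6526 = 0.3474
  → value = 0.3474
|0.2500 − 0.3474| = 0.097

0.097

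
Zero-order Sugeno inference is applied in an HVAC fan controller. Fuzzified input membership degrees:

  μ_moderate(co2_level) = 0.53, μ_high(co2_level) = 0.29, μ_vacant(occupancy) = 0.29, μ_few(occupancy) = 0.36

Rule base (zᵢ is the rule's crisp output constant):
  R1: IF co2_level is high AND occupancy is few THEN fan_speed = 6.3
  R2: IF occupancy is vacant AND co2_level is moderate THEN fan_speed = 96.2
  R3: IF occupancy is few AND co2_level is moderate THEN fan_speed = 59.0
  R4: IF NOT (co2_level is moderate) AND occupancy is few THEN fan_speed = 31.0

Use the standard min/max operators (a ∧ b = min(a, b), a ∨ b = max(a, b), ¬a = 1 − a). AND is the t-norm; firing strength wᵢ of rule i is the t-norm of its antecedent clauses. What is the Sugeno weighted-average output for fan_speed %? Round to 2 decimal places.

47.79

R1 (z=6.3): high=0.29, few=0.36; AND[min(a, b)] → w = 0.29
R2 (z=96.2): vacant=0.29, moderate=0.53; AND[min(a, b)] → w = 0.29
R3 (z=59.0): few=0.36, moderate=0.53; AND[min(a, b)] → w = 0.36
R4 (z=31.0): ¬moderate=1−0.53=0.47, few=0.36; AND[min(a, b)] → w = 0.36
Weighted average = (0.29·6.3 + 0.29·96.2 + 0.36·59.0 + 0.36·31.0) / (0.29 + 0.29 + 0.36 + 0.36)
  = 62.1250 / 1.3000 = 47.79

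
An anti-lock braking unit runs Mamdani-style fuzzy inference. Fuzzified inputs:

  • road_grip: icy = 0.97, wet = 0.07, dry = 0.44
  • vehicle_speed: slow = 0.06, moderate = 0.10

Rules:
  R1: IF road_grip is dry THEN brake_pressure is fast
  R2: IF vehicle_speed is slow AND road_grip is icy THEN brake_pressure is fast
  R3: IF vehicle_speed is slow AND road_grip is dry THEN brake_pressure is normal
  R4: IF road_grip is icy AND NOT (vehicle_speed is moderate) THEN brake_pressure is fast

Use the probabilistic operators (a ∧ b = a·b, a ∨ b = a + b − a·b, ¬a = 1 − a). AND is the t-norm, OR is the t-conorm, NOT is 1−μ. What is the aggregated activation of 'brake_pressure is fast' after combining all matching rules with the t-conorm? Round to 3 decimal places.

0.933

R1: dry=0.44 → w = 0.4400
R2: slow=0.06, icy=0.97; AND[a·b] → w = 0.0582
R3: slow=0.06, dry=0.44; AND[a·b] → w = 0.0264
R4: icy=0.97, ¬moderate=1−0.10=0.90; AND[a·b] → w = 0.8730
Rules with consequent 'fast': {R1, R2, R4} → strengths 0.4400, 0.0582, 0.8730
Aggregate via t-conorm [a + b − a·b]: 0.9330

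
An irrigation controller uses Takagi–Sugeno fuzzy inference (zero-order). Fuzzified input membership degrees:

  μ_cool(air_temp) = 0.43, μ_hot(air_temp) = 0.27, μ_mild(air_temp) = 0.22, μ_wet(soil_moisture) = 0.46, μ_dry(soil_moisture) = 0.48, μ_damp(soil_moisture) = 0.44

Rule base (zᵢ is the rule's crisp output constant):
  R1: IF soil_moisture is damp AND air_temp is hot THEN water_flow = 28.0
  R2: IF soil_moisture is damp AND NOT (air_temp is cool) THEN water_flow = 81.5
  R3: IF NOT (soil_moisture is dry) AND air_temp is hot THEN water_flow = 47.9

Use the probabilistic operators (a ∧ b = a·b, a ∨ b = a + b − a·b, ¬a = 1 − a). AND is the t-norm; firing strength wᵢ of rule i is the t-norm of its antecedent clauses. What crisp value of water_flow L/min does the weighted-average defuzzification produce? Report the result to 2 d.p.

R1 (z=28.0): damp=0.44, hot=0.27; AND[a·b] → w = 0.1188
R2 (z=81.5): damp=0.44, ¬cool=1−0.43=0.57; AND[a·b] → w = 0.2508
R3 (z=47.9): ¬dry=1−0.48=0.52, hot=0.27; AND[a·b] → w = 0.1404
Weighted average = (0.1188·28.0 + 0.2508·81.5 + 0.1404·47.9) / (0.1188 + 0.2508 + 0.1404)
  = 30.4918 / 0.5100 = 59.79

59.79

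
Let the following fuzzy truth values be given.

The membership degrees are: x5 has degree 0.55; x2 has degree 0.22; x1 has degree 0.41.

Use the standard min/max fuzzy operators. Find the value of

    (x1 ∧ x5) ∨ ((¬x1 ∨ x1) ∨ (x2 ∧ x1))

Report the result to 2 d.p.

x1 ∧ x5 = min(a, b) on (0.41, 0.55) = 0.41
¬x1 = 1 − 0.41 = 0.59
¬x1 ∨ x1 = max(a, b) on (0.59, 0.41) = 0.59
x2 ∧ x1 = min(a, b) on (0.22, 0.41) = 0.22
(¬x1 ∨ x1) ∨ (x2 ∧ x1) = max(a, b) on (0.59, 0.22) = 0.59
(x1 ∧ x5) ∨ ((¬x1 ∨ x1) ∨ (x2 ∧ x1)) = max(a, b) on (0.41, 0.59) = 0.59

0.59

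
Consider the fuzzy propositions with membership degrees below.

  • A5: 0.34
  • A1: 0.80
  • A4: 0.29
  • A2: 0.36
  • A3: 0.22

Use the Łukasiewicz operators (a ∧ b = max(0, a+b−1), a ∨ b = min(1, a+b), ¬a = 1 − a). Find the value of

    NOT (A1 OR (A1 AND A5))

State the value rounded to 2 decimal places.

0.06

A1 AND A5 = max(0, a+b−1) on (0.80, 0.34) = 0.14
A1 OR (A1 AND A5) = min(1, a+b) on (0.80, 0.14) = 0.94
NOT (A1 OR (A1 AND A5)) = 1 − 0.94 = 0.06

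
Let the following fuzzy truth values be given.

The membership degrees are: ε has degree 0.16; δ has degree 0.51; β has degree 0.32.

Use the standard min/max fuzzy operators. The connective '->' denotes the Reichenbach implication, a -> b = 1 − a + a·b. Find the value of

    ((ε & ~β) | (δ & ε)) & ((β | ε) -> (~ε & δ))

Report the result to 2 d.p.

0.16

~β = 1 − 0.32 = 0.68
ε & ~β = min(a, b) on (0.16, 0.68) = 0.16
δ & ε = min(a, b) on (0.51, 0.16) = 0.16
(ε & ~β) | (δ & ε) = max(a, b) on (0.16, 0.16) = 0.16
β | ε = max(a, b) on (0.32, 0.16) = 0.32
~ε = 1 − 0.16 = 0.84
~ε & δ = min(a, b) on (0.84, 0.51) = 0.51
(β | ε) -> (~ε & δ)  [Reichenbach: 1 − a + a·b] with a=0.32, b=0.51 → 0.84
((ε & ~β) | (δ & ε)) & ((β | ε) -> (~ε & δ)) = min(a, b) on (0.16, 0.84) = 0.16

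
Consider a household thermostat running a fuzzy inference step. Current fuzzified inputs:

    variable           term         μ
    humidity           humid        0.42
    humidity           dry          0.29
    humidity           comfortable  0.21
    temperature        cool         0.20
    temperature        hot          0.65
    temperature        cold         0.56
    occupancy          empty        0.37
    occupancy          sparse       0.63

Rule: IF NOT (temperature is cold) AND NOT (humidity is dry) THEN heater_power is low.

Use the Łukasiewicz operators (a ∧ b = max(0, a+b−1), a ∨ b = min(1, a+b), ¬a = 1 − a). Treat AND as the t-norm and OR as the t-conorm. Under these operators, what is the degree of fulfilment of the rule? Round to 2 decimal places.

firing strength: ¬cold=1−0.56=0.44, ¬dry=1−0.29=0.71; AND[max(0, a+b−1)] → w = 0.15

0.15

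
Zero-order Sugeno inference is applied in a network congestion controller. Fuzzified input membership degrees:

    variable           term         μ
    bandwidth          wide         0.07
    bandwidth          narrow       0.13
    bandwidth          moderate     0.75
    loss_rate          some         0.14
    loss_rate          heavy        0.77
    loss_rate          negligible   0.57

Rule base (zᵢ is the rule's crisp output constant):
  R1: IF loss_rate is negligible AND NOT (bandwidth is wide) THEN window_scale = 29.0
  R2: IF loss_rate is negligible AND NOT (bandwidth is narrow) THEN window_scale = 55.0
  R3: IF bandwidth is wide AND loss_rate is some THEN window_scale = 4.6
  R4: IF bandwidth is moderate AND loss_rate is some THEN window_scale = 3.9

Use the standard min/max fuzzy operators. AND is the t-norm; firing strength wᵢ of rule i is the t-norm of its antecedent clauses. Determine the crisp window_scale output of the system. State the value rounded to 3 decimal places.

R1 (z=29.0): negligible=0.57, ¬wide=1−0.07=0.93; AND[min(a, b)] → w = 0.57
R2 (z=55.0): negligible=0.57, ¬narrow=1−0.13=0.87; AND[min(a, b)] → w = 0.57
R3 (z=4.6): wide=0.07, some=0.14; AND[min(a, b)] → w = 0.07
R4 (z=3.9): moderate=0.75, some=0.14; AND[min(a, b)] → w = 0.14
Weighted average = (0.57·29.0 + 0.57·55.0 + 0.07·4.6 + 0.14·3.9) / (0.57 + 0.57 + 0.07 + 0.14)
  = 48.7480 / 1.3500 = 36.110

36.110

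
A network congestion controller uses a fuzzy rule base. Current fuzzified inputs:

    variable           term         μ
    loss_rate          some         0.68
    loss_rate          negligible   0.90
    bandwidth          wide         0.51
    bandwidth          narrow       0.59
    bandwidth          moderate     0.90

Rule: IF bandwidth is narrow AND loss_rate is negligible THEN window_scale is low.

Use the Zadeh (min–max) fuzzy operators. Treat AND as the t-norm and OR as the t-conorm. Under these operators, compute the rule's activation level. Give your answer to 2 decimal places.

0.59

firing strength: narrow=0.59, negligible=0.90; AND[min(a, b)] → w = 0.59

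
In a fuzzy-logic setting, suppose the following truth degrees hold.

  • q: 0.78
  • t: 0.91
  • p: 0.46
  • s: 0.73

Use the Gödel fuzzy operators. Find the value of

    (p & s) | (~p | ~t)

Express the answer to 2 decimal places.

0.54

p & s = min(a, b) on (0.46, 0.73) = 0.46
~p = 1 − 0.46 = 0.54
~t = 1 − 0.91 = 0.09
~p | ~t = max(a, b) on (0.54, 0.09) = 0.54
(p & s) | (~p | ~t) = max(a, b) on (0.46, 0.54) = 0.54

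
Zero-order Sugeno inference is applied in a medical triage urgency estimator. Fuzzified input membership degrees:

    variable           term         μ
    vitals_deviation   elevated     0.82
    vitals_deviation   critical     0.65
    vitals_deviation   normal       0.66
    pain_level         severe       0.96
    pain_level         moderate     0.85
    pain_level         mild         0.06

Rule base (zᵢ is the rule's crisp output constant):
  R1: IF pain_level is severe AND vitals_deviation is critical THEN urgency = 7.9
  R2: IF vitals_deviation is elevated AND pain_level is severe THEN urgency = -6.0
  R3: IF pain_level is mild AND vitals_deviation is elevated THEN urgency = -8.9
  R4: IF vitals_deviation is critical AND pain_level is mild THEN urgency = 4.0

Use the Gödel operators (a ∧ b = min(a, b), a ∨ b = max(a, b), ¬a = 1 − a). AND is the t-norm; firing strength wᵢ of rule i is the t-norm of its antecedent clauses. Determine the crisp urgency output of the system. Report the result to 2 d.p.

R1 (z=7.9): severe=0.96, critical=0.65; AND[min(a, b)] → w = 0.65
R2 (z=-6.0): elevated=0.82, severe=0.96; AND[min(a, b)] → w = 0.82
R3 (z=-8.9): mild=0.06, elevated=0.82; AND[min(a, b)] → w = 0.06
R4 (z=4.0): critical=0.65, mild=0.06; AND[min(a, b)] → w = 0.06
Weighted average = (0.65·7.9 + 0.82·-6.0 + 0.06·-8.9 + 0.06·4.0) / (0.65 + 0.82 + 0.06 + 0.06)
  = -0.0790 / 1.5900 = -0.05

-0.05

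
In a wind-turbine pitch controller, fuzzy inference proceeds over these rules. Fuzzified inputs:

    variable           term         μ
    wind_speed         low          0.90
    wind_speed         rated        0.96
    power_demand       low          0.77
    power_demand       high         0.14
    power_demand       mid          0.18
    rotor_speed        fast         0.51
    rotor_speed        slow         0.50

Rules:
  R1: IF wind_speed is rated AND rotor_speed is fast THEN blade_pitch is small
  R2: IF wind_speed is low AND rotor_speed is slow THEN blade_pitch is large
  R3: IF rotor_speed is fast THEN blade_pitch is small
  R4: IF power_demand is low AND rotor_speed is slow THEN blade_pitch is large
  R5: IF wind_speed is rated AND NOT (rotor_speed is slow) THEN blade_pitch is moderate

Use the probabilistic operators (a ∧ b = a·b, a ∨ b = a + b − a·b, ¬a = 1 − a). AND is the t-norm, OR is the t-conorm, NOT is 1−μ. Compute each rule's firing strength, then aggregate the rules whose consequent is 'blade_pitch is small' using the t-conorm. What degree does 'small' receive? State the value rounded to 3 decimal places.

0.750

R1: rated=0.96, fast=0.51; AND[a·b] → w = 0.4896
R2: low=0.90, slow=0.50; AND[a·b] → w = 0.4500
R3: fast=0.51 → w = 0.5100
R4: low=0.77, slow=0.50; AND[a·b] → w = 0.3850
R5: rated=0.96, ¬slow=1−0.50=0.50; AND[a·b] → w = 0.4800
Rules with consequent 'small': {R1, R3} → strengths 0.4896, 0.5100
Aggregate via t-conorm [a + b − a·b]: 0.7499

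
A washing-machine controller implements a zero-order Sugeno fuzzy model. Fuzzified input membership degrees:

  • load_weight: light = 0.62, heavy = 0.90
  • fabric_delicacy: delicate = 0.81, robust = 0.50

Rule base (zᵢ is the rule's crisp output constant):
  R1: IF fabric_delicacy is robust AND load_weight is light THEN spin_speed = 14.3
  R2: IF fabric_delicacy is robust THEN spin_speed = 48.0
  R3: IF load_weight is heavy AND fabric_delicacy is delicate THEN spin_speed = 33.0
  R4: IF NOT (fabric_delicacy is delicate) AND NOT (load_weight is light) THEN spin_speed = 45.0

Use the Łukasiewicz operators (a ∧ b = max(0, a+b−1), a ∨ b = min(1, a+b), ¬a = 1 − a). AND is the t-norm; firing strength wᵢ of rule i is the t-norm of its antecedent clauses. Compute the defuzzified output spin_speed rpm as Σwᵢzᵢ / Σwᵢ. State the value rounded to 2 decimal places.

36.95

R1 (z=14.3): robust=0.50, light=0.62; AND[max(0, a+b−1)] → w = 0.12
R2 (z=48.0): robust=0.50 → w = 0.50
R3 (z=33.0): heavy=0.90, delicate=0.81; AND[max(0, a+b−1)] → w = 0.71
R4 (z=45.0): ¬delicate=1−0.81=0.19, ¬light=1−0.62=0.38; AND[max(0, a+b−1)] → w = 0.00
Weighted average = (0.12·14.3 + 0.50·48.0 + 0.71·33.0 + 0.00·45.0) / (0.12 + 0.50 + 0.71 + 0.00)
  = 49.1460 / 1.3300 = 36.95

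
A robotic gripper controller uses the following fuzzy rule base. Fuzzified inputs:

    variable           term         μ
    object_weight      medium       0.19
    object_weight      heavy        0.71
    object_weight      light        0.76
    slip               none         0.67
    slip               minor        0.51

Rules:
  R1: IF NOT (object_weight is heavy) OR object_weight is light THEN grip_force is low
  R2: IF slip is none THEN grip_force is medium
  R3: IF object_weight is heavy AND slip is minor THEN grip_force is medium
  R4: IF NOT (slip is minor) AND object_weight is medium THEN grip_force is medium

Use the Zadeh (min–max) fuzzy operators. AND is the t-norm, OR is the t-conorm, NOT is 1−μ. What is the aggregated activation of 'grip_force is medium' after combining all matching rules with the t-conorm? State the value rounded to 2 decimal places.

R1: ¬heavy=1−0.71=0.29, light=0.76; OR[max(a, b)] → w = 0.76
R2: none=0.67 → w = 0.67
R3: heavy=0.71, minor=0.51; AND[min(a, b)] → w = 0.51
R4: ¬minor=1−0.51=0.49, medium=0.19; AND[min(a, b)] → w = 0.19
Rules with consequent 'medium': {R2, R3, R4} → strengths 0.67, 0.51, 0.19
Aggregate via t-conorm [max(a, b)]: 0.67

0.67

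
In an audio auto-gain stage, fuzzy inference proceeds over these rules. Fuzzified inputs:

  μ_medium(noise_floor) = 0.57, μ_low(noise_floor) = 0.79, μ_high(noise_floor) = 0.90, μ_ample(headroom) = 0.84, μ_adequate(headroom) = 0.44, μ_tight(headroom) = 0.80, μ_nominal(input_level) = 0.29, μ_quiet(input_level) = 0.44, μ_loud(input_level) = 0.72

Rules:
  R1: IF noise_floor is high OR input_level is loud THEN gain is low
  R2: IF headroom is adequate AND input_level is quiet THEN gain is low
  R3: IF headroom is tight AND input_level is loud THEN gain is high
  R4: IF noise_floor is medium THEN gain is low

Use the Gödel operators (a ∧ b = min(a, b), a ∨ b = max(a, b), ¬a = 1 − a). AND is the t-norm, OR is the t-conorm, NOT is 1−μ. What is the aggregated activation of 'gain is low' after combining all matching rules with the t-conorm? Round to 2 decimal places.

R1: high=0.90, loud=0.72; OR[max(a, b)] → w = 0.90
R2: adequate=0.44, quiet=0.44; AND[min(a, b)] → w = 0.44
R3: tight=0.80, loud=0.72; AND[min(a, b)] → w = 0.72
R4: medium=0.57 → w = 0.57
Rules with consequent 'low': {R1, R2, R4} → strengths 0.90, 0.44, 0.57
Aggregate via t-conorm [max(a, b)]: 0.90

0.90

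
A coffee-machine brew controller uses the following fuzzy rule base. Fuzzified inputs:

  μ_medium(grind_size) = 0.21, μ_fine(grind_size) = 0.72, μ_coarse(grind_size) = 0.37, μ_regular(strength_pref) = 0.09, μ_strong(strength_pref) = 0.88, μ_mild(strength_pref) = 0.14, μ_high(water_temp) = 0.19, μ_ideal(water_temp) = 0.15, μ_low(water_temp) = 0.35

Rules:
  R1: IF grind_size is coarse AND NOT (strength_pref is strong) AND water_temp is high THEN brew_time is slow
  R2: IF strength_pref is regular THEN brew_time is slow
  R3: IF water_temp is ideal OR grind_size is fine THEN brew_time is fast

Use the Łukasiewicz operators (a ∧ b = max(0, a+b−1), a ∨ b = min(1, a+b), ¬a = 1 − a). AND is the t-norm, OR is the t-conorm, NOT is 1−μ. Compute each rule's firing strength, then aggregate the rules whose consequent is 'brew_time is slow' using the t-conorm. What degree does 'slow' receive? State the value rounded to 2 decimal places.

R1: coarse=0.37, ¬strong=1−0.88=0.12, high=0.19; AND[max(0, a+b−1)] → w = 0.00
R2: regular=0.09 → w = 0.09
R3: ideal=0.15, fine=0.72; OR[min(1, a+b)] → w = 0.87
Rules with consequent 'slow': {R1, R2} → strengths 0.00, 0.09
Aggregate via t-conorm [min(1, a+b)]: 0.09

0.09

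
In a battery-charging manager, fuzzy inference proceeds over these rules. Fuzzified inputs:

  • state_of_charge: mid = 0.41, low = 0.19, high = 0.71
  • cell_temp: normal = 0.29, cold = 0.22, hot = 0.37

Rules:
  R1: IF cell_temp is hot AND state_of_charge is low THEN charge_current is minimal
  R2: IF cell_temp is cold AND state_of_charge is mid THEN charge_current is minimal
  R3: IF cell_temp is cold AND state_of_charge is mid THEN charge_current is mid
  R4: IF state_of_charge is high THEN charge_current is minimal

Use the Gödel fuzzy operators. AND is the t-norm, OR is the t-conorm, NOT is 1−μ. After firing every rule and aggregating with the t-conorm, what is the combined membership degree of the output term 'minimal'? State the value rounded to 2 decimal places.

R1: hot=0.37, low=0.19; AND[min(a, b)] → w = 0.19
R2: cold=0.22, mid=0.41; AND[min(a, b)] → w = 0.22
R3: cold=0.22, mid=0.41; AND[min(a, b)] → w = 0.22
R4: high=0.71 → w = 0.71
Rules with consequent 'minimal': {R1, R2, R4} → strengths 0.19, 0.22, 0.71
Aggregate via t-conorm [max(a, b)]: 0.71

0.71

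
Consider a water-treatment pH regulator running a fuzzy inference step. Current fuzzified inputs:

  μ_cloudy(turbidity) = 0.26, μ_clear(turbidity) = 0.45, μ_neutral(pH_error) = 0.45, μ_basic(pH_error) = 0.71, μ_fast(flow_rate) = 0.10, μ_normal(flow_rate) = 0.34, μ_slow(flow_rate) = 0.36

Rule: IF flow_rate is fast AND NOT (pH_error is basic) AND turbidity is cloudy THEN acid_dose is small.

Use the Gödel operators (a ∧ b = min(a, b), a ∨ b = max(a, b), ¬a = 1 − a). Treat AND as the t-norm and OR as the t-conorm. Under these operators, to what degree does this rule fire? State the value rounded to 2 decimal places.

firing strength: fast=0.10, ¬basic=1−0.71=0.29, cloudy=0.26; AND[min(a, b)] → w = 0.10

0.10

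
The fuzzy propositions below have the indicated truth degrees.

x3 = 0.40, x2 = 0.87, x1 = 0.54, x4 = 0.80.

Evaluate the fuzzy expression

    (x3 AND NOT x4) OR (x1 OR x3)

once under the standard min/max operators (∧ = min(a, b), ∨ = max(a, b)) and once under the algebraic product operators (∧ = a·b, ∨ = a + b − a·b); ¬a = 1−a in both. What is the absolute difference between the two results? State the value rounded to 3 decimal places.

Under standard min/max:
  NOT x4 = 1 − 0.80 = 0.20
  x3 AND NOT x4 = min(a, b) on (0.40, 0.20) = 0.20
  x1 OR x3 = max(a, b) on (0.54, 0.40) = 0.54
  (x3 AND NOT x4) OR (x1 OR x3) = max(a, b) on (0.20, 0.54) = 0.54
  → value = 0.5400
Under algebraic product:
  NOT x4 = 1 − 0.8000 = 0.2000
  x3 AND NOT x4 = a·b on (0.4000, 0.2000) = 0.0800
  x1 OR x3 = a + b − a·b on (0.5400, 0.4000) = 0.7240
  (x3 AND NOT x4) OR (x1 OR x3) = a + b − a·b on (0.0800, 0.7240) = 0.7461
  → value = 0.7461
|0.5400 − 0.7461| = 0.206

0.206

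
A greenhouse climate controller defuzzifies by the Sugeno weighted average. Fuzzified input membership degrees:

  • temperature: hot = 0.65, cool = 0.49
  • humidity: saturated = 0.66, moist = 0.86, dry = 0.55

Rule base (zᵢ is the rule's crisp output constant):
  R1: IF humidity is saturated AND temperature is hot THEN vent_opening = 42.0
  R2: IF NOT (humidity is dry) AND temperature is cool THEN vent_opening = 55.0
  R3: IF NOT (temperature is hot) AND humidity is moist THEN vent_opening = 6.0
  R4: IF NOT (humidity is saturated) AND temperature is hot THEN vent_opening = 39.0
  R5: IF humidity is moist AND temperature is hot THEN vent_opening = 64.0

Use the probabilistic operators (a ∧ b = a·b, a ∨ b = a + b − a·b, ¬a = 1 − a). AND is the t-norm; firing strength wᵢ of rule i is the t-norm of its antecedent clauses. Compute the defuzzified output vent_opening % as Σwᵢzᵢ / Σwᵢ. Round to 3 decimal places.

44.118

R1 (z=42.0): saturated=0.66, hot=0.65; AND[a·b] → w = 0.4290
R2 (z=55.0): ¬dry=1−0.55=0.45, cool=0.49; AND[a·b] → w = 0.2205
R3 (z=6.0): ¬hot=1−0.65=0.35, moist=0.86; AND[a·b] → w = 0.3010
R4 (z=39.0): ¬saturated=1−0.66=0.34, hot=0.65; AND[a·b] → w = 0.2210
R5 (z=64.0): moist=0.86, hot=0.65; AND[a·b] → w = 0.5590
Weighted average = (0.4290·42.0 + 0.2205·55.0 + 0.3010·6.0 + 0.2210·39.0 + 0.5590·64.0) / (0.4290 + 0.2205 + 0.3010 + 0.2210 + 0.5590)
  = 76.3465 / 1.7305 = 44.118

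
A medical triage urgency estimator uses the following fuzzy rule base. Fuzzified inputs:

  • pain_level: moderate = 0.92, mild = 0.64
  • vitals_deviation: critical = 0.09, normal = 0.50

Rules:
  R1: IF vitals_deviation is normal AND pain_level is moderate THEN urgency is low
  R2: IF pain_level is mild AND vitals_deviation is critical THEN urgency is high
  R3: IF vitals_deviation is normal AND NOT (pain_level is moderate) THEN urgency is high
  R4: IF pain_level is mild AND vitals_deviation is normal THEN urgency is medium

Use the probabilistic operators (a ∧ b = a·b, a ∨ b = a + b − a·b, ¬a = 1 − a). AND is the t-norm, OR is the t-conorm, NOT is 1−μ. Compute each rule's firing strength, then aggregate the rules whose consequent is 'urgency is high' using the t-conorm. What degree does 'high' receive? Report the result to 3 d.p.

R1: normal=0.50, moderate=0.92; AND[a·b] → w = 0.4600
R2: mild=0.64, critical=0.09; AND[a·b] → w = 0.0576
R3: normal=0.50, ¬moderate=1−0.92=0.08; AND[a·b] → w = 0.0400
R4: mild=0.64, normal=0.50; AND[a·b] → w = 0.3200
Rules with consequent 'high': {R2, R3} → strengths 0.0576, 0.0400
Aggregate via t-conorm [a + b − a·b]: 0.0953

0.095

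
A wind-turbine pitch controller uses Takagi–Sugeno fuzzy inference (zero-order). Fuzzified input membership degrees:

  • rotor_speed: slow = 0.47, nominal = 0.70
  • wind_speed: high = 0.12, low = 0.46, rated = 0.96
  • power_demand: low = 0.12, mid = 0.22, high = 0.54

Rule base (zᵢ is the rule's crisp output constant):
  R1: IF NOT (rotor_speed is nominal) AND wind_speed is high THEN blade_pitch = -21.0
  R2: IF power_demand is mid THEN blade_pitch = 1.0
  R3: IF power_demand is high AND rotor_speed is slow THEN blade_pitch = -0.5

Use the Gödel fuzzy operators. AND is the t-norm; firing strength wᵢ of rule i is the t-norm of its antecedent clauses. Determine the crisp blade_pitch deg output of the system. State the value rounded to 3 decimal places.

-3.130

R1 (z=-21.0): ¬nominal=1−0.70=0.30, high=0.12; AND[min(a, b)] → w = 0.12
R2 (z=1.0): mid=0.22 → w = 0.22
R3 (z=-0.5): high=0.54, slow=0.47; AND[min(a, b)] → w = 0.47
Weighted average = (0.12·-21.0 + 0.22·1.0 + 0.47·-0.5) / (0.12 + 0.22 + 0.47)
  = -2.5350 / 0.8100 = -3.130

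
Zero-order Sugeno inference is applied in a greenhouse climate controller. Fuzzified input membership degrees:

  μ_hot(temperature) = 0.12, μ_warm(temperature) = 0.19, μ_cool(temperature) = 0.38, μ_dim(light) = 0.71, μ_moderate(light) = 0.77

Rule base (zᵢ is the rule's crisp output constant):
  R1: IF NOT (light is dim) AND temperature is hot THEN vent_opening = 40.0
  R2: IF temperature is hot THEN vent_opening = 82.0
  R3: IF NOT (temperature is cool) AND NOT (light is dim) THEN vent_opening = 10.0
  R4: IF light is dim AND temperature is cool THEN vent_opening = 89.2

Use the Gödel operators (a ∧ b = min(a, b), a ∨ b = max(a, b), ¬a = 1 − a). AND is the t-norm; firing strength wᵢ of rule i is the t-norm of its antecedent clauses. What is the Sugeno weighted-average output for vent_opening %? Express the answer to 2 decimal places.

R1 (z=40.0): ¬dim=1−0.71=0.29, hot=0.12; AND[min(a, b)] → w = 0.12
R2 (z=82.0): hot=0.12 → w = 0.12
R3 (z=10.0): ¬cool=1−0.38=0.62, ¬dim=1−0.71=0.29; AND[min(a, b)] → w = 0.29
R4 (z=89.2): dim=0.71, cool=0.38; AND[min(a, b)] → w = 0.38
Weighted average = (0.12·40.0 + 0.12·82.0 + 0.29·10.0 + 0.38·89.2) / (0.12 + 0.12 + 0.29 + 0.38)
  = 51.4360 / 0.9100 = 56.52

56.52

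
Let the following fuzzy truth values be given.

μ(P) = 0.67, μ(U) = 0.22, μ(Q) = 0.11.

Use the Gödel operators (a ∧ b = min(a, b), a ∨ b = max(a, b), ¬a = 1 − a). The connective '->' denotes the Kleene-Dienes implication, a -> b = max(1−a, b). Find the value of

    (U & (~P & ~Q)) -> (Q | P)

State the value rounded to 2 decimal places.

~P = 1 − 0.67 = 0.33
~Q = 1 − 0.11 = 0.89
~P & ~Q = min(a, b) on (0.33, 0.89) = 0.33
U & (~P & ~Q) = min(a, b) on (0.22, 0.33) = 0.22
Q | P = max(a, b) on (0.11, 0.67) = 0.67
(U & (~P & ~Q)) -> (Q | P)  [Kleene-Dienes: max(1−a, b)] with a=0.22, b=0.67 → 0.78

0.78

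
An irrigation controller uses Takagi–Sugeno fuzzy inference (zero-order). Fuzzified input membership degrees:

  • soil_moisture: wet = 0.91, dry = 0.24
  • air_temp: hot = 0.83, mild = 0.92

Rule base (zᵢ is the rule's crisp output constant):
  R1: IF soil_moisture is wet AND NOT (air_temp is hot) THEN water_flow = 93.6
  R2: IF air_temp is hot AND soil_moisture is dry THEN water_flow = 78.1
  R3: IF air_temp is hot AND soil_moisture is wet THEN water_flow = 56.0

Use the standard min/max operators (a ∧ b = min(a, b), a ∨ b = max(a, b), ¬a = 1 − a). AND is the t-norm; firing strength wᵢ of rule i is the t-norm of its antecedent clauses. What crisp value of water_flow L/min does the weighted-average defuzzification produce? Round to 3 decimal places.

65.432

R1 (z=93.6): wet=0.91, ¬hot=1−0.83=0.17; AND[min(a, b)] → w = 0.17
R2 (z=78.1): hot=0.83, dry=0.24; AND[min(a, b)] → w = 0.24
R3 (z=56.0): hot=0.83, wet=0.91; AND[min(a, b)] → w = 0.83
Weighted average = (0.17·93.6 + 0.24·78.1 + 0.83·56.0) / (0.17 + 0.24 + 0.83)
  = 81.1360 / 1.2400 = 65.432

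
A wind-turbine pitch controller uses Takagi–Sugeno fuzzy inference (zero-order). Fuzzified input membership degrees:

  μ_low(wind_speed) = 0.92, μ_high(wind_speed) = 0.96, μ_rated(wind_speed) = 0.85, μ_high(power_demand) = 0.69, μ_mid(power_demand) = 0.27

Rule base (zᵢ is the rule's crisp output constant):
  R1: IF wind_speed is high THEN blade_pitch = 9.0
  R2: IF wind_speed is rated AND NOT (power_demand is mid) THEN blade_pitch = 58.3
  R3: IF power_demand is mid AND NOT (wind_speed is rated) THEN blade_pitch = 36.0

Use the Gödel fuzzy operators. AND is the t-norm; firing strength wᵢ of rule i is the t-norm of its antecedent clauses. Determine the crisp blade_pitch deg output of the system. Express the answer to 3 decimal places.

R1 (z=9.0): high=0.96 → w = 0.96
R2 (z=58.3): rated=0.85, ¬mid=1−0.27=0.73; AND[min(a, b)] → w = 0.73
R3 (z=36.0): mid=0.27, ¬rated=1−0.85=0.15; AND[min(a, b)] → w = 0.15
Weighted average = (0.96·9.0 + 0.73·58.3 + 0.15·36.0) / (0.96 + 0.73 + 0.15)
  = 56.5990 / 1.8400 = 30.760

30.760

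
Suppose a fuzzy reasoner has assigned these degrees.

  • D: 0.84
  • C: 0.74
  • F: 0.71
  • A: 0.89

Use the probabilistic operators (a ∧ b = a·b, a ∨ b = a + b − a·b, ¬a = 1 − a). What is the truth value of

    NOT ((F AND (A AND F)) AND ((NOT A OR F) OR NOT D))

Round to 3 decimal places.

A AND F = a·b on (0.8900, 0.7100) = 0.6319
F AND (A AND F) = a·b on (0.7100, 0.6319) = 0.4486
NOT A = 1 − 0.8900 = 0.1100
NOT A OR F = a + b − a·b on (0.1100, 0.7100) = 0.7419
NOT D = 1 − 0.8400 = 0.1600
(NOT A OR F) OR NOT D = a + b − a·b on (0.7419, 0.1600) = 0.7832
(F AND (A AND F)) AND ((NOT A OR F) OR NOT D) = a·b on (0.4486, 0.7832) = 0.3514
NOT ((F AND (A AND F)) AND ((NOT A OR F) OR NOT D)) = 1 − 0.3514 = 0.6486

0.649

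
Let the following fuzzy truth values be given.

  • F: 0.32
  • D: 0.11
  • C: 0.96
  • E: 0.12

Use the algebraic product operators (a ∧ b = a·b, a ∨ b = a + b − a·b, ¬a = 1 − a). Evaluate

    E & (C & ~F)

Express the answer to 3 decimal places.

~F = 1 − 0.3200 = 0.6800
C & ~F = a·b on (0.9600, 0.6800) = 0.6528
E & (C & ~F) = a·b on (0.1200, 0.6528) = 0.0783

0.078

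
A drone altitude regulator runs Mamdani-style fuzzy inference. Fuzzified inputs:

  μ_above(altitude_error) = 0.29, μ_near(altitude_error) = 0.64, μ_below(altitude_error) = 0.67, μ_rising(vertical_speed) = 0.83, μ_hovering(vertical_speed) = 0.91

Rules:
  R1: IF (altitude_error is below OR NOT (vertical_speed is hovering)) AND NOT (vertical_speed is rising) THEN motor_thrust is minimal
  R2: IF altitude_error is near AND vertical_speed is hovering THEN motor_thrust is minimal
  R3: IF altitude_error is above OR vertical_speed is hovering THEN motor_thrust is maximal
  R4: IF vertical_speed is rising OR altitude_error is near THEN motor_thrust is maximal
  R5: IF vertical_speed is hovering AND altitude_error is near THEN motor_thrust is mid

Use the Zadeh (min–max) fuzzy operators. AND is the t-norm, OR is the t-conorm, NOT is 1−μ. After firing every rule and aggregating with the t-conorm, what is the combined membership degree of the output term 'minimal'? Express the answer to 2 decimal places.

0.64

R1: (below=0.67 OR ¬hovering=1−0.91=0.09) = 0.67; AND[min(a, b)] with ¬rising=1−0.83=0.17 → w = 0.17
R2: near=0.64, hovering=0.91; AND[min(a, b)] → w = 0.64
R3: above=0.29, hovering=0.91; OR[max(a, b)] → w = 0.91
R4: rising=0.83, near=0.64; OR[max(a, b)] → w = 0.83
R5: hovering=0.91, near=0.64; AND[min(a, b)] → w = 0.64
Rules with consequent 'minimal': {R1, R2} → strengths 0.17, 0.64
Aggregate via t-conorm [max(a, b)]: 0.64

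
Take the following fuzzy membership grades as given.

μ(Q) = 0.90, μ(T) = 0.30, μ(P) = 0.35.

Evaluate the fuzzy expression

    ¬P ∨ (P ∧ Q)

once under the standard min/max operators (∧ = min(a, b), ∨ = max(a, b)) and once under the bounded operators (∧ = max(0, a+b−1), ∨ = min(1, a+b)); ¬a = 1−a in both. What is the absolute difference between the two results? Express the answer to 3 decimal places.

0.250

Under standard min/max:
  ¬P = 1 − 0.35 = 0.65
  P ∧ Q = min(a, b) on (0.35, 0.90) = 0.35
  ¬P ∨ (P ∧ Q) = max(a, b) on (0.65, 0.35) = 0.65
  → value = 0.6500
Under bounded:
  ¬P = 1 − 0.35 = 0.65
  P ∧ Q = max(0, a+b−1) on (0.35, 0.90) = 0.25
  ¬P ∨ (P ∧ Q) = min(1, a+b) on (0.65, 0.25) = 0.90
  → value = 0.9000
|0.6500 − 0.9000| = 0.250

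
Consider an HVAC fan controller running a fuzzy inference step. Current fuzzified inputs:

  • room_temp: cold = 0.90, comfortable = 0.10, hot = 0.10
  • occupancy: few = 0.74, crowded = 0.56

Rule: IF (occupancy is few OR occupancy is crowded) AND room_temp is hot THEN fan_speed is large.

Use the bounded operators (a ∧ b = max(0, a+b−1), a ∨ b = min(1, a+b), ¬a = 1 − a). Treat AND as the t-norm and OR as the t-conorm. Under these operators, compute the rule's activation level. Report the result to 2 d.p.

0.10

firing strength: (few=0.74 OR crowded=0.56) = 1.00; AND[max(0, a+b−1)] with hot=0.10 → w = 0.10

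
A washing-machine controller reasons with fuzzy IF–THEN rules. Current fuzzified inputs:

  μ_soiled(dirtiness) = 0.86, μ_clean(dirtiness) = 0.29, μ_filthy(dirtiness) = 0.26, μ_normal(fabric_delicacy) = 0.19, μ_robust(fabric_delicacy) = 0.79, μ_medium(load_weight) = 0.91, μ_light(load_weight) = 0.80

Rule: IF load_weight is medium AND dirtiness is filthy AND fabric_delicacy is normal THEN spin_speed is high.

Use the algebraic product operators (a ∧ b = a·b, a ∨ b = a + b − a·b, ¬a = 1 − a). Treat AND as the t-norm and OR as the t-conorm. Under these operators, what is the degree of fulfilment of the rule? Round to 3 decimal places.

firing strength: medium=0.91, filthy=0.26, normal=0.19; AND[a·b] → w = 0.0450

0.045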